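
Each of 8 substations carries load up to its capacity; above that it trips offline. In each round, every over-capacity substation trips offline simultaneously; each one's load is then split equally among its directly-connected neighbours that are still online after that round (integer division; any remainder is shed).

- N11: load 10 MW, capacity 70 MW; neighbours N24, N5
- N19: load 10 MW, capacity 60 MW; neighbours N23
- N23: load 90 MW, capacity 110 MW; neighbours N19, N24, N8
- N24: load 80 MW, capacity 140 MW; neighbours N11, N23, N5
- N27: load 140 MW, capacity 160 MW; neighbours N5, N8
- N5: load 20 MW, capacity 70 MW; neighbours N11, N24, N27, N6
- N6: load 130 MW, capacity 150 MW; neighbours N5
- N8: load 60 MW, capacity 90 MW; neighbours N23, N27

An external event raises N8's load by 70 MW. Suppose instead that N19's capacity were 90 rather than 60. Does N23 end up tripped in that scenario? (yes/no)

yes

With N19's capacity at 90:
Round 1 — N8 at 130 > 90. N8 trips offline.
  N8 sheds 130 MW to N23, N27: 65 each.
    N23: 90+65 = 155 > 110
    N27: 140+65 = 205 > 160
Round 2 — N23, N27 trip offline.
  N23 sheds 155 MW to N19, N24: 77 each (1 lost).
    N19: 10+77 = 87 ≤ 90
    N24: 80+77 = 157 > 140
  N27 sheds 205 MW to N5: 205 each.
    N5: 20+205 = 225 > 70
Round 3 — N24, N5 trip offline.
  N24 sheds 157 MW to N11: 157 each.
    N11: 10+157 = 167 > 70
  N5 sheds 225 MW to N11, N6: 112 each (1 lost).
    N11: 167+112 = 279 > 70
    N6: 130+112 = 242 > 150
Round 4 — N11, N6 trip offline.
  N11 sheds 279 MW: no online neighbours, lost.
  N6 sheds 242 MW: no online neighbours, lost.
No further trips.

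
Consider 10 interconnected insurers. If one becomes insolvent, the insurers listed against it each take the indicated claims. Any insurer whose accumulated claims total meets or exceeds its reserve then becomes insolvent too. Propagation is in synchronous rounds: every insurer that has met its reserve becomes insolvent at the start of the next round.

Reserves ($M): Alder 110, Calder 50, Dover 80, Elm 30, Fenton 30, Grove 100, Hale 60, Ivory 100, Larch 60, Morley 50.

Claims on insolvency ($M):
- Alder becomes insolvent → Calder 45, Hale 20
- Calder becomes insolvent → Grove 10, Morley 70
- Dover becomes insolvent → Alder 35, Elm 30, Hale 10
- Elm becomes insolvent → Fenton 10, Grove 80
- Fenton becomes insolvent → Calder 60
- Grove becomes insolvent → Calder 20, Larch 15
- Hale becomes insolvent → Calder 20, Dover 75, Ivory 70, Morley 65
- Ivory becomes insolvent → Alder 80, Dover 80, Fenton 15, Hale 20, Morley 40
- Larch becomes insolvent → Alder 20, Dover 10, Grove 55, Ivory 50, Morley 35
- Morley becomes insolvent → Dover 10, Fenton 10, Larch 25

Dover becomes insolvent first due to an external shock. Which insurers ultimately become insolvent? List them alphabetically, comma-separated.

Dover, Elm

Round 1 — Dover becomes insolvent (initial).
  Alder: +35 → 35 < 110
  Elm: +30 → 30 ≥ 30
  Hale: +10 → 10 < 60
Round 2 — Elm becomes insolvent.
  Fenton: +10 → 10 < 30
  Grove: +80 → 80 < 100
No further insolvencies.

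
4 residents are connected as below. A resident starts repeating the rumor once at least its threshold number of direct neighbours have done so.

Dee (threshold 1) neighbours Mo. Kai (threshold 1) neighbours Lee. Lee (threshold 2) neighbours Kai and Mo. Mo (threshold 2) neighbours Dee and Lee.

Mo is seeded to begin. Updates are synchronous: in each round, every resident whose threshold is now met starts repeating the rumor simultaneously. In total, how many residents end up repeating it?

2

Round 1 — Mo starts repeating the rumor (initial).
Round 2 — checking thresholds:
  Dee: 1 of 1 neighbours ≥ 1, starts repeating the rumor.
  Lee: 1 of 2 neighbours < 2, below threshold.
Round 3 — no new spreads; cascade stops.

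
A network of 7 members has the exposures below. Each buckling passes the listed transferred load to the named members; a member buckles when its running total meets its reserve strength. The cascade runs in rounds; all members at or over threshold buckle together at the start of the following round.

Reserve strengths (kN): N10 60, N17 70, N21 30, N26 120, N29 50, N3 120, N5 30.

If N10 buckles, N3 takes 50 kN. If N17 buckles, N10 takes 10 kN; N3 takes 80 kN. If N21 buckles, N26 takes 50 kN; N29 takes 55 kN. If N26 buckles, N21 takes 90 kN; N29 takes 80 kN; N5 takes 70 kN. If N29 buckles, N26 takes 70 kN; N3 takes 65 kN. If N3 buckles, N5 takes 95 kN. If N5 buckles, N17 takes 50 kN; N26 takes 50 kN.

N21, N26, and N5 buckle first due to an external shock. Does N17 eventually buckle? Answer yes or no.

Round 1 — N21, N26, N5 buckle (initial).
  N17: +50 → 50 < 70
  N29: +55+80 → 135 ≥ 50
Round 2 — N29 buckles.
  N3: +65 → 65 < 120
No further bucklings.

no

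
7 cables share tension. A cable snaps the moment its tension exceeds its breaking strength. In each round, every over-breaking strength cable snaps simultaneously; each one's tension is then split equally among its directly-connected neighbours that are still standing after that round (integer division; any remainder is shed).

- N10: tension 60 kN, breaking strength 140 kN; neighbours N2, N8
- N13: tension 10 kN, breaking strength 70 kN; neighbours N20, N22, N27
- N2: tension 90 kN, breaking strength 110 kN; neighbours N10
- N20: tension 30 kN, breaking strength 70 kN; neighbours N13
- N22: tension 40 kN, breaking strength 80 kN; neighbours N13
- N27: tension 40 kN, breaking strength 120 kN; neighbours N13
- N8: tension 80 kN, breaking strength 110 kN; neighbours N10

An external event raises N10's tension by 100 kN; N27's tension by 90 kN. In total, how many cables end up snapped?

7

Round 1 — N10 at 160 > 140; N27 at 130 > 120. N10, N27 snap.
  N10 sheds 160 kN to N2, N8: 80 each.
    N2: 90+80 = 170 > 110
    N8: 80+80 = 160 > 110
  N27 sheds 130 kN to N13: 130 each.
    N13: 10+130 = 140 > 70
Round 2 — N13, N2, N8 snap.
  N13 sheds 140 kN to N20, N22: 70 each.
    N20: 30+70 = 100 > 70
    N22: 40+70 = 110 > 80
  N2 sheds 170 kN: no online neighbours, lost.
  N8 sheds 160 kN: no online neighbours, lost.
Round 3 — N20, N22 snap.
  N20 sheds 100 kN: no online neighbours, lost.
  N22 sheds 110 kN: no online neighbours, lost.
No further breaks.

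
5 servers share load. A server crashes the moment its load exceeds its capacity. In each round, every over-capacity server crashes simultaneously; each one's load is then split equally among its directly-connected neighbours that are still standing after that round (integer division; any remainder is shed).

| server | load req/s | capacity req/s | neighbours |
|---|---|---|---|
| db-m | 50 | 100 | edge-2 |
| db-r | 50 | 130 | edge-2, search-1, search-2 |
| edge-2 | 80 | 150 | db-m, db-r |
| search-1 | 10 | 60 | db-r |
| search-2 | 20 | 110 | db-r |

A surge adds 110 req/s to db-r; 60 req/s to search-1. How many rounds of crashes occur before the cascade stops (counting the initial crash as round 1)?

3

Round 1 — db-r at 160 > 130; search-1 at 70 > 60. db-r, search-1 crash.
  db-r sheds 160 req/s to edge-2, search-2: 80 each.
    edge-2: 80+80 = 160 > 150
    search-2: 20+80 = 100 ≤ 110
  search-1 sheds 70 req/s: no online neighbours, lost.
Round 2 — edge-2 crashes.
  edge-2 sheds 160 req/s to db-m: 160 each.
    db-m: 50+160 = 210 > 100
Round 3 — db-m crashes.
  db-m sheds 210 req/s: no online neighbours, lost.
No further crashes.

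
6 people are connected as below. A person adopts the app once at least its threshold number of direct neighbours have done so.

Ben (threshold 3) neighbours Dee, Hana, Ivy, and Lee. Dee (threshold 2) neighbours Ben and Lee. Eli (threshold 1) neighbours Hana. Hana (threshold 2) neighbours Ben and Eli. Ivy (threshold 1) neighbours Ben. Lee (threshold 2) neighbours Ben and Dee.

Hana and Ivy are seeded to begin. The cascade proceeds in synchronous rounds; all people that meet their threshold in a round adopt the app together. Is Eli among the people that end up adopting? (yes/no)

Round 1 — Hana, Ivy adopt the app (initial).
Round 2 — checking thresholds:
  Ben: 2 of 4 neighbours < 3, not yet.
  Eli: 1 of 1 neighbours ≥ 1, adopts the app.
Round 3 — no new adoptions; cascade stops.

yes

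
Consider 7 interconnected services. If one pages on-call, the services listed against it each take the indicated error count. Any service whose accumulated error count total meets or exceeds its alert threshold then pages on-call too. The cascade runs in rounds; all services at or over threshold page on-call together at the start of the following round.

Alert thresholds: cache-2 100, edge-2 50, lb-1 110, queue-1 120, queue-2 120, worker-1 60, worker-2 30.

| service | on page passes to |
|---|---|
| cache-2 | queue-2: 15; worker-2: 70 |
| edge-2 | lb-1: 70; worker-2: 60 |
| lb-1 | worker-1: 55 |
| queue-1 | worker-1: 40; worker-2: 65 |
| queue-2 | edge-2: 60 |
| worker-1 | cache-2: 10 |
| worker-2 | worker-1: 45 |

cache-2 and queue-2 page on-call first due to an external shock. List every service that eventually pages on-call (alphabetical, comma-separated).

cache-2, edge-2, queue-2, worker-2

Round 1 — cache-2, queue-2 page on-call (initial).
  edge-2: +60 → 60 ≥ 50
  worker-2: +70 → 70 ≥ 30
Round 2 — edge-2, worker-2 page on-call.
  lb-1: +70 → 70 < 110
  worker-1: +45 → 45 < 60
No further pages.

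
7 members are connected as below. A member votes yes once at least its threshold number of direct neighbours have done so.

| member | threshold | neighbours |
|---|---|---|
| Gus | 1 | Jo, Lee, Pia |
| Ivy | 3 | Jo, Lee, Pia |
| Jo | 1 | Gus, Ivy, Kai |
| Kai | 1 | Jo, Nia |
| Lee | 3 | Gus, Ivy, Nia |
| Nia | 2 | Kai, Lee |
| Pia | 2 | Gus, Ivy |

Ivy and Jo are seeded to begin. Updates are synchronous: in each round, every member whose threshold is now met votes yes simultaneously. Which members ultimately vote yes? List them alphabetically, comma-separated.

Gus, Ivy, Jo, Kai, Pia

Round 1 — Ivy, Jo vote yes (initial).
Round 2 — checking thresholds:
  Gus: 1 of 3 neighbours ≥ 1, votes yes.
  Kai: 1 of 2 neighbours ≥ 1, votes yes.
  Lee: 1 of 3 neighbours < 3, holds.
  Pia: 1 of 2 neighbours < 2, holds.
Round 3 — checking thresholds:
  Lee: 2 of 3 neighbours < 3, holds.
  Nia: 1 of 2 neighbours < 2, holds.
  Pia: 2 of 2 neighbours ≥ 2, votes yes.
Round 4 — no new yes votes; cascade stops.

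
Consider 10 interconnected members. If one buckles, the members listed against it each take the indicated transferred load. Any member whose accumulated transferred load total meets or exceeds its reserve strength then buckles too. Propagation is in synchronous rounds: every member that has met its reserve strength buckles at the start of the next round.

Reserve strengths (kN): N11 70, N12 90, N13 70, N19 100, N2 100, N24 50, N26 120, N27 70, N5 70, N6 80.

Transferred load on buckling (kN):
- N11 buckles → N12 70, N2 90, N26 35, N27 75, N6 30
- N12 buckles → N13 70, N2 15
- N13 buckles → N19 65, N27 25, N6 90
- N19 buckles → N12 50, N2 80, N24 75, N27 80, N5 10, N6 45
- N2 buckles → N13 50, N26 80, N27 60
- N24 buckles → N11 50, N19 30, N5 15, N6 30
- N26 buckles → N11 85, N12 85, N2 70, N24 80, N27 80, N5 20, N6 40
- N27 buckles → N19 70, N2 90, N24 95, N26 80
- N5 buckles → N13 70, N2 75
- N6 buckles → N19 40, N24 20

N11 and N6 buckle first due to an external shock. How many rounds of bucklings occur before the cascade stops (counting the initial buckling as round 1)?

Round 1 — N11, N6 buckle (initial).
  N12: +70 → 70 < 90
  N19: +40 → 40 < 100
  N2: +90 → 90 < 100
  N24: +20 → 20 < 50
  N26: +35 → 35 < 120
  N27: +75 → 75 ≥ 70
Round 2 — N27 buckles.
  N19: +70 → 110 ≥ 100
  N2: +90 → 180 ≥ 100
  N24: +95 → 115 ≥ 50
  N26: +80 → 115 < 120
Round 3 — N19, N2, N24 buckle.
  N12: +50 → 120 ≥ 90
  N13: +50 → 50 < 70
  N26: +80 → 195 ≥ 120
  N5: +10+15 → 25 < 70
Round 4 — N12, N26 buckle.
  N13: +70 → 120 ≥ 70
  N5: +20 → 45 < 70
Round 5 — N13 buckles.
No further bucklings.

5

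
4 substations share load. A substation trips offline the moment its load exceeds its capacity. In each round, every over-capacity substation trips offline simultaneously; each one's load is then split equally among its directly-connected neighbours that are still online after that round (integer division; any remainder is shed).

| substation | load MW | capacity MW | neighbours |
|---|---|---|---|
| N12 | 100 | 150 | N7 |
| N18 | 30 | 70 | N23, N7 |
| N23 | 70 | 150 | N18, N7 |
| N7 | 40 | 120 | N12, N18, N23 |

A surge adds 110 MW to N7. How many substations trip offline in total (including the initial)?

3

Round 1 — N7 at 150 > 120. N7 trips offline.
  N7 sheds 150 MW to N12, N18, N23: 50 each.
    N12: 100+50 = 150 ≤ 150
    N18: 30+50 = 80 > 70
    N23: 70+50 = 120 ≤ 150
Round 2 — N18 trips offline.
  N18 sheds 80 MW to N23: 80 each.
    N23: 120+80 = 200 > 150
Round 3 — N23 trips offline.
  N23 sheds 200 MW: no online neighbours, lost.
No further trips.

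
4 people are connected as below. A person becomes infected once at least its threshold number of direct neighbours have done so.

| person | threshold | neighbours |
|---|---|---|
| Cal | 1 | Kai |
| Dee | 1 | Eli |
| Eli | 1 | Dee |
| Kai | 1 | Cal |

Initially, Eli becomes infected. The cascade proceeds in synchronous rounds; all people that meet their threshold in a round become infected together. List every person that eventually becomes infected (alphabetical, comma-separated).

Round 1 — Eli becomes infected (initial).
Round 2 — checking thresholds:
  Dee: 1 of 1 neighbours ≥ 1, becomes infected.
Round 3 — no new infections; cascade stops.

Dee, Eli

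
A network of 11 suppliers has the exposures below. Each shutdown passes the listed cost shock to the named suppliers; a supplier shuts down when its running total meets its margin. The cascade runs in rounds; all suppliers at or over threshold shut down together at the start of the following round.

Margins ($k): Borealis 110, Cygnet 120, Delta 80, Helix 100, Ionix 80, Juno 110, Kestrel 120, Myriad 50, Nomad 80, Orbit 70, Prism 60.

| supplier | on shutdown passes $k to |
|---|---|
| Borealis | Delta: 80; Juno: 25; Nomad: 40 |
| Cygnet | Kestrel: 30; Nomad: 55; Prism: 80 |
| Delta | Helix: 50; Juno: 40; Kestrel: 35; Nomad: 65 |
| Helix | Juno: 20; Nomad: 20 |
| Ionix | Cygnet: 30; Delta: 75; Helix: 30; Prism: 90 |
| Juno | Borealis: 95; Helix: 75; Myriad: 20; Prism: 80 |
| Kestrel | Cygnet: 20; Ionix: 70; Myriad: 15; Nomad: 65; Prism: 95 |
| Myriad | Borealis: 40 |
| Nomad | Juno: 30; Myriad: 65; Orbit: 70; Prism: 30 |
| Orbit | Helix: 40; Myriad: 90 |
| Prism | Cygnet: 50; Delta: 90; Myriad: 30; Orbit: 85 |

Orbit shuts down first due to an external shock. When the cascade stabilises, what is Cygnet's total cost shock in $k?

0

Round 1 — Orbit shuts down (initial).
  Helix: +40 → 40 < 100
  Myriad: +90 → 90 ≥ 50
Round 2 — Myriad shuts down.
  Borealis: +40 → 40 < 110
No further shutdowns.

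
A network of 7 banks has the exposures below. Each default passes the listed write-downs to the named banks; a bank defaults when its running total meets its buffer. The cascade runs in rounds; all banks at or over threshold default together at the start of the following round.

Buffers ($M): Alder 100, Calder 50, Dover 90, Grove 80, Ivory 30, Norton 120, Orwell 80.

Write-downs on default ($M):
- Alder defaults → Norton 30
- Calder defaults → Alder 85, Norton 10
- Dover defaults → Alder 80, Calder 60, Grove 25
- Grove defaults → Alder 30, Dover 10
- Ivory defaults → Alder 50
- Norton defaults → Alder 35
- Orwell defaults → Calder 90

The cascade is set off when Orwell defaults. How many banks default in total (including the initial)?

2

Round 1 — Orwell defaults (initial).
  Calder: +90 → 90 ≥ 50
Round 2 — Calder defaults.
  Alder: +85 → 85 < 100
  Norton: +10 → 10 < 120
No further defaults.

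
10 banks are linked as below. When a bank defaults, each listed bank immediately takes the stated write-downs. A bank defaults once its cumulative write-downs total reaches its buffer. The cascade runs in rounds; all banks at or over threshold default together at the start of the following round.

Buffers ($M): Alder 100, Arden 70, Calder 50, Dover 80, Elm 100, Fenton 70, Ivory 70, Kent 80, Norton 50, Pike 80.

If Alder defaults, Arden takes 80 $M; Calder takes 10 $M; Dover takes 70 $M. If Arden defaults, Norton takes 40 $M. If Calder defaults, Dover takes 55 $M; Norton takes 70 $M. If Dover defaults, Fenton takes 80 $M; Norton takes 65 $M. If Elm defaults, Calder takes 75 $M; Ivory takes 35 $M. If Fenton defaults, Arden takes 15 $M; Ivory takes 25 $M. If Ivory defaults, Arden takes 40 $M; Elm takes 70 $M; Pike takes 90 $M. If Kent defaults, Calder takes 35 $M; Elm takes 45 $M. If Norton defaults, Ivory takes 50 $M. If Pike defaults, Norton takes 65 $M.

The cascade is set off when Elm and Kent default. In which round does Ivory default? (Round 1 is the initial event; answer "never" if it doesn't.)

Round 1 — Elm, Kent default (initial).
  Calder: +75+35 → 110 ≥ 50
  Ivory: +35 → 35 < 70
Round 2 — Calder defaults.
  Dover: +55 → 55 < 80
  Norton: +70 → 70 ≥ 50
Round 3 — Norton defaults.
  Ivory: +50 → 85 ≥ 70
Round 4 — Ivory defaults.
  Arden: +40 → 40 < 70
  Pike: +90 → 90 ≥ 80
Round 5 — Pike defaults.
No further defaults.

4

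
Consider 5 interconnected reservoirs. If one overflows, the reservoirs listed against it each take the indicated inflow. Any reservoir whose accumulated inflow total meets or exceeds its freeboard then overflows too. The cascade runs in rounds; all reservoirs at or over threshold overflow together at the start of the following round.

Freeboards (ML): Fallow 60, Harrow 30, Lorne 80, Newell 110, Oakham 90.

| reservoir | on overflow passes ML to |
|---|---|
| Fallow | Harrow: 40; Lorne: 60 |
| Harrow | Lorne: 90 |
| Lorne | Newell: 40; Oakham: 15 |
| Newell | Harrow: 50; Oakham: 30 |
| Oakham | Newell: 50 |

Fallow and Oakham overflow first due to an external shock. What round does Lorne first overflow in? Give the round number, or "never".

3

Round 1 — Fallow, Oakham overflow (initial).
  Harrow: +40 → 40 ≥ 30
  Lorne: +60 → 60 < 80
  Newell: +50 → 50 < 110
Round 2 — Harrow overflows.
  Lorne: +90 → 150 ≥ 80
Round 3 — Lorne overflows.
  Newell: +40 → 90 < 110
No further overflows.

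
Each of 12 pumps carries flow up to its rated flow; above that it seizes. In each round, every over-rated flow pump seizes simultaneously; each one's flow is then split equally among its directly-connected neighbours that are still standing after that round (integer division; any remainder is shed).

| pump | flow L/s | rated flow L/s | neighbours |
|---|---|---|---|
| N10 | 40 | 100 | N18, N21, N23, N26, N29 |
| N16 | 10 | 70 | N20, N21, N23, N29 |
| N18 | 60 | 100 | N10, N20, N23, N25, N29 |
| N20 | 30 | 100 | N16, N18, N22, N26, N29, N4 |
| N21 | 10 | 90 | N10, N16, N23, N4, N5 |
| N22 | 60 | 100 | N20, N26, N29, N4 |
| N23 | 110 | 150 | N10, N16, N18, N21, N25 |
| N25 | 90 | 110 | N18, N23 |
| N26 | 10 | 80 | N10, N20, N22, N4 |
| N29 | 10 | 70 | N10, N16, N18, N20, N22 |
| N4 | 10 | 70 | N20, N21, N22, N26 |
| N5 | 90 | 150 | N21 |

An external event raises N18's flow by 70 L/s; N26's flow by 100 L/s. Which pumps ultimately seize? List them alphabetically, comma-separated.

Round 1 — N18 at 130 > 100; N26 at 110 > 80. N18, N26 seize.
  N18 sheds 130 L/s to N10, N20, N23, N25, N29: 26 each.
    N10: 40+26 = 66 ≤ 100
    N20: 30+26 = 56 ≤ 100
    N23: 110+26 = 136 ≤ 150
    N25: 90+26 = 116 > 110
    N29: 10+26 = 36 ≤ 70
  N26 sheds 110 L/s to N10, N20, N22, N4: 27 each (2 lost).
    N10: 66+27 = 93 ≤ 100
    N20: 56+27 = 83 ≤ 100
    N22: 60+27 = 87 ≤ 100
    N4: 10+27 = 37 ≤ 70
Round 2 — N25 seizes.
  N25 sheds 116 L/s to N23: 116 each.
    N23: 136+116 = 252 > 150
Round 3 — N23 seizes.
  N23 sheds 252 L/s to N10, N16, N21: 84 each.
    N10: 93+84 = 177 > 100
    N16: 10+84 = 94 > 70
    N21: 10+84 = 94 > 90
Round 4 — N10, N16, N21 seize.
  N10 sheds 177 L/s to N29: 177 each.
    N29: 36+177 = 213 > 70
  N16 sheds 94 L/s to N20, N29: 47 each.
    N20: 83+47 = 130 > 100
    N29: 213+47 = 260 > 70
  N21 sheds 94 L/s to N4, N5: 47 each.
    N4: 37+47 = 84 > 70
    N5: 90+47 = 137 ≤ 150
Round 5 — N20, N29, N4 seize.
  N20 sheds 130 L/s to N22: 130 each.
    N22: 87+130 = 217 > 100
  N29 sheds 260 L/s to N22: 260 each.
    N22: 217+260 = 477 > 100
  N4 sheds 84 L/s to N22: 84 each.
    N22: 477+84 = 561 > 100
Round 6 — N22 seizes.
  N22 sheds 561 L/s: no online neighbours, lost.
No further seizures.

N10, N16, N18, N20, N21, N22, N23, N25, N26, N29, N4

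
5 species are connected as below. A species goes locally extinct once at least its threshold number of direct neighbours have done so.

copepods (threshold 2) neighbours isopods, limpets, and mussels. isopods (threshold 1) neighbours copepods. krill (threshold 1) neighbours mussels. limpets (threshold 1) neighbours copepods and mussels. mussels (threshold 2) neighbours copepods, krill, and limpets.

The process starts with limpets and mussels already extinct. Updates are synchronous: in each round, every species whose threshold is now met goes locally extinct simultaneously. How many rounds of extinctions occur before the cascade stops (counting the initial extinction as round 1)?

3

Round 1 — limpets, mussels go locally extinct (initial).
Round 2 — checking thresholds:
  copepods: 2 of 3 neighbours ≥ 2, goes locally extinct.
  krill: 1 of 1 neighbours ≥ 1, goes locally extinct.
Round 3 — checking thresholds:
  isopods: 1 of 1 neighbours ≥ 1, goes locally extinct.
Round 4 — no new extinctions; cascade stops.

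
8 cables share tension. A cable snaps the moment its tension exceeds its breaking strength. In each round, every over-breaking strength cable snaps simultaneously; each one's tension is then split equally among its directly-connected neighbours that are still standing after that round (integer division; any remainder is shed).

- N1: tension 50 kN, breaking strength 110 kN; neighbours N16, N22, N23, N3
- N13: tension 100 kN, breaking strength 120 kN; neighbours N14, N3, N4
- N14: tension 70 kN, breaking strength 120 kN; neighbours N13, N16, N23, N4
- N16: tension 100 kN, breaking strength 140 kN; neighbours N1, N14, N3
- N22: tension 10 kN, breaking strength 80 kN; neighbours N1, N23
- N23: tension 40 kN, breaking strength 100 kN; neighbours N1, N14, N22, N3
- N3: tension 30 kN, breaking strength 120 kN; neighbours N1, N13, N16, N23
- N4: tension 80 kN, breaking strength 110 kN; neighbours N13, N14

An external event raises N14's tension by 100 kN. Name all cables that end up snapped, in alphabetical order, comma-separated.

N1, N13, N14, N16, N22, N23, N3, N4

Round 1 — N14 at 170 > 120. N14 snaps.
  N14 sheds 170 kN to N13, N16, N23, N4: 42 each (2 lost).
    N13: 100+42 = 142 > 120
    N16: 100+42 = 142 > 140
    N23: 40+42 = 82 ≤ 100
    N4: 80+42 = 122 > 110
Round 2 — N13, N16, N4 snap.
  N13 sheds 142 kN to N3: 142 each.
    N3: 30+142 = 172 > 120
  N16 sheds 142 kN to N1, N3: 71 each.
    N1: 50+71 = 121 > 110
    N3: 172+71 = 243 > 120
  N4 sheds 122 kN: no online neighbours, lost.
Round 3 — N1, N3 snap.
  N1 sheds 121 kN to N22, N23: 60 each (1 lost).
    N22: 10+60 = 70 ≤ 80
    N23: 82+60 = 142 > 100
  N3 sheds 243 kN to N23: 243 each.
    N23: 142+243 = 385 > 100
Round 4 — N23 snaps.
  N23 sheds 385 kN to N22: 385 each.
    N22: 70+385 = 455 > 80
Round 5 — N22 snaps.
  N22 sheds 455 kN: no online neighbours, lost.
No further breaks.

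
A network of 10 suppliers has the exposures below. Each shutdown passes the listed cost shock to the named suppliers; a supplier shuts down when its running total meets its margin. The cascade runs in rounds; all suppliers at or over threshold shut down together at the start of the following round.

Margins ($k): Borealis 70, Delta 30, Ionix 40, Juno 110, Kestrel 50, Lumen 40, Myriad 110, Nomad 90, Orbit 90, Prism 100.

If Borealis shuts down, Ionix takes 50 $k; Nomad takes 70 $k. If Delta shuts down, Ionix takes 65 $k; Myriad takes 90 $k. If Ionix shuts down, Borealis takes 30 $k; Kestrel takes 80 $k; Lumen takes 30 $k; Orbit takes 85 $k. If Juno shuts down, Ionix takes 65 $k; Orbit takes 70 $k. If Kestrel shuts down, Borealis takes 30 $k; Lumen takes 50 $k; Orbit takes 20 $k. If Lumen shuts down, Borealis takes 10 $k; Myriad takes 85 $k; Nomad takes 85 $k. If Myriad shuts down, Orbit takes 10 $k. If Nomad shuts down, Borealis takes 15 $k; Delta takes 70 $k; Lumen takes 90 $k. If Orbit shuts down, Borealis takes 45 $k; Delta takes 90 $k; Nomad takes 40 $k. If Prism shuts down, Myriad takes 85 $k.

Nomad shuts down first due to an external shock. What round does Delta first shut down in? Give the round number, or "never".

2

Round 1 — Nomad shuts down (initial).
  Borealis: +15 → 15 < 70
  Delta: +70 → 70 ≥ 30
  Lumen: +90 → 90 ≥ 40
Round 2 — Delta, Lumen shut down.
  Borealis: +10 → 25 < 70
  Ionix: +65 → 65 ≥ 40
  Myriad: +90+85 → 175 ≥ 110
Round 3 — Ionix, Myriad shut down.
  Borealis: +30 → 55 < 70
  Kestrel: +80 → 80 ≥ 50
  Orbit: +85+10 → 95 ≥ 90
Round 4 — Kestrel, Orbit shut down.
  Borealis: +30+45 → 130 ≥ 70
Round 5 — Borealis shuts down.
No further shutdowns.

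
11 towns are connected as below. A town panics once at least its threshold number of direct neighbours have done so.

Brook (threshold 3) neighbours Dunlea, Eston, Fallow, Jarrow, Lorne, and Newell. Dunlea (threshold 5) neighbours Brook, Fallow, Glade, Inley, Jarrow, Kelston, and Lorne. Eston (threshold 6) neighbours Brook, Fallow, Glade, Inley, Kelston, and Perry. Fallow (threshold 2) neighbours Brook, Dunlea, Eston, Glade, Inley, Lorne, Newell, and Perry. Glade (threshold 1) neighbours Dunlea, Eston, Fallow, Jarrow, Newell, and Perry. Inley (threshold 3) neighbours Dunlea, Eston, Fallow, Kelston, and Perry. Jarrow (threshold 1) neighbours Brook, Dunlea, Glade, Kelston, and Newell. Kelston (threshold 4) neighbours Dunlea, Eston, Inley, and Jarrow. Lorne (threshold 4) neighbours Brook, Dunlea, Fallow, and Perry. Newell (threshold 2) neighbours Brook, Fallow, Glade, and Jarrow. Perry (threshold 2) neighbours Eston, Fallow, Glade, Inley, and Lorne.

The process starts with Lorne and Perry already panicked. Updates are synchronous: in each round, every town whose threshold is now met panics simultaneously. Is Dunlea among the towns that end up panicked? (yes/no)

Round 1 — Lorne, Perry panic (initial).
Round 2 — checking thresholds:
  Brook: 1 of 6 neighbours < 3, below threshold.
  Dunlea: 1 of 7 neighbours < 5, below threshold.
  Eston: 1 of 6 neighbours < 6, below threshold.
  Fallow: 2 of 8 neighbours ≥ 2, panics.
  Glade: 1 of 6 neighbours ≥ 1, panics.
  Inley: 1 of 5 neighbours < 3, below threshold.
Round 3 — checking thresholds:
  Brook: 2 of 6 neighbours < 3, below threshold.
  Dunlea: 3 of 7 neighbours < 5, below threshold.
  Eston: 3 of 6 neighbours < 6, below threshold.
  Inley: 2 of 5 neighbours < 3, below threshold.
  Jarrow: 1 of 5 neighbours ≥ 1, panics.
  Newell: 2 of 4 neighbours ≥ 2, panics.
Round 4 — checking thresholds:
  Brook: 4 of 6 neighbours ≥ 3, panics.
  Dunlea: 4 of 7 neighbours < 5, below threshold.
  Eston: 3 of 6 neighbours < 6, below threshold.
  Inley: 2 of 5 neighbours < 3, below threshold.
  Kelston: 1 of 4 neighbours < 4, below threshold.
Round 5 — checking thresholds:
  Dunlea: 5 of 7 neighbours ≥ 5, panics.
  Eston: 4 of 6 neighbours < 6, below threshold.
  Inley: 2 of 5 neighbours < 3, below threshold.
  Kelston: 1 of 4 neighbours < 4, below threshold.
Round 6 — checking thresholds:
  Eston: 4 of 6 neighbours < 6, below threshold.
  Inley: 3 of 5 neighbours ≥ 3, panics.
  Kelston: 2 of 4 neighbours < 4, below threshold.
Round 7 — no new panics; cascade stops.

yes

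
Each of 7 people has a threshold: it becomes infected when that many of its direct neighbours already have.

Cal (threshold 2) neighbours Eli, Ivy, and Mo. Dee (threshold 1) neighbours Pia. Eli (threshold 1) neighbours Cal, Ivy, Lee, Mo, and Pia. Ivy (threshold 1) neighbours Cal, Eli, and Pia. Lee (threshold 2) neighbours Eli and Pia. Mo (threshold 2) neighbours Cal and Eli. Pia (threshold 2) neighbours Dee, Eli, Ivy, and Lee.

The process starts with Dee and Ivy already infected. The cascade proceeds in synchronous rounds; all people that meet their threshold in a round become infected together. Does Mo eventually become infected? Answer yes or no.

Round 1 — Dee, Ivy become infected (initial).
Round 2 — checking thresholds:
  Cal: 1 of 3 neighbours < 2, holds.
  Eli: 1 of 5 neighbours ≥ 1, becomes infected.
  Pia: 2 of 4 neighbours ≥ 2, becomes infected.
Round 3 — checking thresholds:
  Cal: 2 of 3 neighbours ≥ 2, becomes infected.
  Lee: 2 of 2 neighbours ≥ 2, becomes infected.
  Mo: 1 of 2 neighbours < 2, holds.
Round 4 — checking thresholds:
  Mo: 2 of 2 neighbours ≥ 2, becomes infected.
Round 5 — no new infections; cascade stops.

yes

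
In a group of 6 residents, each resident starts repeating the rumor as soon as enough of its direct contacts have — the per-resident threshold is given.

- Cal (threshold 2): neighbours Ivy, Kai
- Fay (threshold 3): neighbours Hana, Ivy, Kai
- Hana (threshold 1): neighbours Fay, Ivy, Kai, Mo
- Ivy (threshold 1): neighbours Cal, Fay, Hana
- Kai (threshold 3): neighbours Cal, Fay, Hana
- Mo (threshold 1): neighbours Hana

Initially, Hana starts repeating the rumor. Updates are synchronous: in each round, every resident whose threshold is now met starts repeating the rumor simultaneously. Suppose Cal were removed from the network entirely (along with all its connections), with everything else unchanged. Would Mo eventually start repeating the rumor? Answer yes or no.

With Cal removed:
Round 1 — Hana starts repeating the rumor (initial).
Round 2 — checking thresholds:
  Fay: 1 of 3 neighbours < 3, below threshold.
  Ivy: 1 of 2 neighbours ≥ 1, starts repeating the rumor.
  Kai: 1 of 2 neighbours < 3, below threshold.
  Mo: 1 of 1 neighbours ≥ 1, starts repeating the rumor.
Round 3 — no new spreads; cascade stops.

yes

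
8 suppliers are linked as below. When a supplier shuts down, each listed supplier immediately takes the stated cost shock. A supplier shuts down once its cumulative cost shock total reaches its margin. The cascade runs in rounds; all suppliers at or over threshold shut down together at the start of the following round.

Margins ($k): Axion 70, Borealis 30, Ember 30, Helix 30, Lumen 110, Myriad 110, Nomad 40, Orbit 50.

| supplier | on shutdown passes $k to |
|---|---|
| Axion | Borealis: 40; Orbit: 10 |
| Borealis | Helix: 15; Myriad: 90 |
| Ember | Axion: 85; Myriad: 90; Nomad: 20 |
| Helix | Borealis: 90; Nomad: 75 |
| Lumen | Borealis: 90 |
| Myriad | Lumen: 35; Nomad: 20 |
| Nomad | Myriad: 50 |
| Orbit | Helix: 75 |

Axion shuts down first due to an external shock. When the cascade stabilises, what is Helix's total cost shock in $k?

15

Round 1 — Axion shuts down (initial).
  Borealis: +40 → 40 ≥ 30
  Orbit: +10 → 10 < 50
Round 2 — Borealis shuts down.
  Helix: +15 → 15 < 30
  Myriad: +90 → 90 < 110
No further shutdowns.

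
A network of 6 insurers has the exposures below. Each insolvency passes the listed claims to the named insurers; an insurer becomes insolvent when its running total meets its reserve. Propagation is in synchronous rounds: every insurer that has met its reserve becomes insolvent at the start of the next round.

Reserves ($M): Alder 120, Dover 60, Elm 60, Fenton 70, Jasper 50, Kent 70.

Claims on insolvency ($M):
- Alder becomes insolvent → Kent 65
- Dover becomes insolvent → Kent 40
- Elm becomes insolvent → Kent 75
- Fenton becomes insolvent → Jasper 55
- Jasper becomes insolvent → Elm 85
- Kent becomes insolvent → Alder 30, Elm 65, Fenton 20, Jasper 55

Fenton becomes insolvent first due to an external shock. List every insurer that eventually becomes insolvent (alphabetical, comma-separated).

Elm, Fenton, Jasper, Kent

Round 1 — Fenton becomes insolvent (initial).
  Jasper: +55 → 55 ≥ 50
Round 2 — Jasper becomes insolvent.
  Elm: +85 → 85 ≥ 60
Round 3 — Elm becomes insolvent.
  Kent: +75 → 75 ≥ 70
Round 4 — Kent becomes insolvent.
  Alder: +30 → 30 < 120
No further insolvencies.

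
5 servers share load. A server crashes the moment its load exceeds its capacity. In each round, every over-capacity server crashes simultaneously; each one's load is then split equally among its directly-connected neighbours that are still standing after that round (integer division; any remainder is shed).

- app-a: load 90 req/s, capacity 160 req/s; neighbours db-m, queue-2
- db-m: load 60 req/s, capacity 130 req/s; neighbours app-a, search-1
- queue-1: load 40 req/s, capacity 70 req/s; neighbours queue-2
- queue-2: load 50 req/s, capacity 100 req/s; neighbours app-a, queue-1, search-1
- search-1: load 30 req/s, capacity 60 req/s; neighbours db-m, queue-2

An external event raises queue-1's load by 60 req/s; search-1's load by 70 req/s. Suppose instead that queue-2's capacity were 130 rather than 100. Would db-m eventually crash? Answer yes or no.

yes

With queue-2's capacity at 130:
Round 1 — queue-1 at 100 > 70; search-1 at 100 > 60. queue-1, search-1 crash.
  queue-1 sheds 100 req/s to queue-2: 100 each.
    queue-2: 50+100 = 150 > 130
  search-1 sheds 100 req/s to db-m, queue-2: 50 each.
    db-m: 60+50 = 110 ≤ 130
    queue-2: 150+50 = 200 > 130
Round 2 — queue-2 crashes.
  queue-2 sheds 200 req/s to app-a: 200 each.
    app-a: 90+200 = 290 > 160
Round 3 — app-a crashes.
  app-a sheds 290 req/s to db-m: 290 each.
    db-m: 110+290 = 400 > 130
Round 4 — db-m crashes.
  db-m sheds 400 req/s: no online neighbours, lost.
No further crashes.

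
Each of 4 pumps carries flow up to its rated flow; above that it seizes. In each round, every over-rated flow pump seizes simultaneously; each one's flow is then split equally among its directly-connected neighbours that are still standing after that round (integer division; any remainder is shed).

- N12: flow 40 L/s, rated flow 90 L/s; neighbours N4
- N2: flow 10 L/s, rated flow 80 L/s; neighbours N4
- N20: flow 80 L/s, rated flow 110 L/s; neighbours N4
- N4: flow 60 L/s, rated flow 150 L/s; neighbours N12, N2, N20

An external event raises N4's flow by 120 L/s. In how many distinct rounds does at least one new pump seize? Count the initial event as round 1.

Round 1 — N4 at 180 > 150. N4 seizes.
  N4 sheds 180 L/s to N12, N2, N20: 60 each.
    N12: 40+60 = 100 > 90
    N2: 10+60 = 70 ≤ 80
    N20: 80+60 = 140 > 110
Round 2 — N12, N20 seize.
  N12 sheds 100 L/s: no online neighbours, lost.
  N20 sheds 140 L/s: no online neighbours, lost.
No further seizures.

2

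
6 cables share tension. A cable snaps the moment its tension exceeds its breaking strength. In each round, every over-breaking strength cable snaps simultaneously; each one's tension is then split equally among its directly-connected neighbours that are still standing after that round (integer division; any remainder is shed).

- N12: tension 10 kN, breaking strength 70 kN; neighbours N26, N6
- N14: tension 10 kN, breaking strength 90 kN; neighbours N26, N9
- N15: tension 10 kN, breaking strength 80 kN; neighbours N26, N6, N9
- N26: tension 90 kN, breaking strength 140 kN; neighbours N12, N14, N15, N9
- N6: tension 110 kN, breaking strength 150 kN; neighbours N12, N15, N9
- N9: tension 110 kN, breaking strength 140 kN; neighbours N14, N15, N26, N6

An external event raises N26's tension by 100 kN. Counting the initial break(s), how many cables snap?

6

Round 1 — N26 at 190 > 140. N26 snaps.
  N26 sheds 190 kN to N12, N14, N15, N9: 47 each (2 lost).
    N12: 10+47 = 57 ≤ 70
    N14: 10+47 = 57 ≤ 90
    N15: 10+47 = 57 ≤ 80
    N9: 110+47 = 157 > 140
Round 2 — N9 snaps.
  N9 sheds 157 kN to N14, N15, N6: 52 each (1 lost).
    N14: 57+52 = 109 > 90
    N15: 57+52 = 109 > 80
    N6: 110+52 = 162 > 150
Round 3 — N14, N15, N6 snap.
  N14 sheds 109 kN: no online neighbours, lost.
  N15 sheds 109 kN: no online neighbours, lost.
  N6 sheds 162 kN to N12: 162 each.
    N12: 57+162 = 219 > 70
Round 4 — N12 snaps.
  N12 sheds 219 kN: no online neighbours, lost.
No further breaks.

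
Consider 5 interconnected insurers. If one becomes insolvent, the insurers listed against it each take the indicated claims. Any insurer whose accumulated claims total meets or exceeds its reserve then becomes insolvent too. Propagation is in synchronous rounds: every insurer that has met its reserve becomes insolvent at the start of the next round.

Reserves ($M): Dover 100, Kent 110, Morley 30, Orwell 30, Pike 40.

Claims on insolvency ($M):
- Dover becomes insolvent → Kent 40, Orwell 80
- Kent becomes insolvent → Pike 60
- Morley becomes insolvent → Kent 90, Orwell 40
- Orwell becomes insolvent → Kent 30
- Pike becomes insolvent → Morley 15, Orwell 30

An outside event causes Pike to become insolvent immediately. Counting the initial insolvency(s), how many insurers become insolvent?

2

Round 1 — Pike becomes insolvent (initial).
  Morley: +15 → 15 < 30
  Orwell: +30 → 30 ≥ 30
Round 2 — Orwell becomes insolvent.
  Kent: +30 → 30 < 110
No further insolvencies.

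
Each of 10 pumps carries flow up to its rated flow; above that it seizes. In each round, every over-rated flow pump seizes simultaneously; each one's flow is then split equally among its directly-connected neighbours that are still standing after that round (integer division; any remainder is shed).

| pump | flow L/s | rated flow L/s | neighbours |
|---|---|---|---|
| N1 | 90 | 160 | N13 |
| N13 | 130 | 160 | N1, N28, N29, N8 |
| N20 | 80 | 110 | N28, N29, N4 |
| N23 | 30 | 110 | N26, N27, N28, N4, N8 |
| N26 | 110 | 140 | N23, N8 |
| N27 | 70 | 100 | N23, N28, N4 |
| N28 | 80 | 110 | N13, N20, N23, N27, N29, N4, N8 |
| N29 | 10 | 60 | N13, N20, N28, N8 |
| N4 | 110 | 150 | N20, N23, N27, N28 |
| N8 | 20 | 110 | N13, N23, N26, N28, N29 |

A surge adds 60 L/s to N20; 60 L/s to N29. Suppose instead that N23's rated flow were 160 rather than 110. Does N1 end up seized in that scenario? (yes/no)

yes

With N23's rated flow at 160:
Round 1 — N20 at 140 > 110; N29 at 70 > 60. N20, N29 seize.
  N20 sheds 140 L/s to N28, N4: 70 each.
    N28: 80+70 = 150 > 110
    N4: 110+70 = 180 > 150
  N29 sheds 70 L/s to N13, N28, N8: 23 each (1 lost).
    N13: 130+23 = 153 ≤ 160
    N28: 150+23 = 173 > 110
    N8: 20+23 = 43 ≤ 110
Round 2 — N28, N4 seize.
  N28 sheds 173 L/s to N13, N23, N27, N8: 43 each (1 lost).
    N13: 153+43 = 196 > 160
    N23: 30+43 = 73 ≤ 160
    N27: 70+43 = 113 > 100
    N8: 43+43 = 86 ≤ 110
  N4 sheds 180 L/s to N23, N27: 90 each.
    N23: 73+90 = 163 > 160
    N27: 113+90 = 203 > 100
Round 3 — N13, N23, N27 seize.
  N13 sheds 196 L/s to N1, N8: 98 each.
    N1: 90+98 = 188 > 160
    N8: 86+98 = 184 > 110
  N23 sheds 163 L/s to N26, N8: 81 each (1 lost).
    N26: 110+81 = 191 > 140
    N8: 184+81 = 265 > 110
  N27 sheds 203 L/s: no online neighbours, lost.
Round 4 — N1, N26, N8 seize.
  N1 sheds 188 L/s: no online neighbours, lost.
  N26 sheds 191 L/s: no online neighbours, lost.
  N8 sheds 265 L/s: no online neighbours, lost.
No further seizures.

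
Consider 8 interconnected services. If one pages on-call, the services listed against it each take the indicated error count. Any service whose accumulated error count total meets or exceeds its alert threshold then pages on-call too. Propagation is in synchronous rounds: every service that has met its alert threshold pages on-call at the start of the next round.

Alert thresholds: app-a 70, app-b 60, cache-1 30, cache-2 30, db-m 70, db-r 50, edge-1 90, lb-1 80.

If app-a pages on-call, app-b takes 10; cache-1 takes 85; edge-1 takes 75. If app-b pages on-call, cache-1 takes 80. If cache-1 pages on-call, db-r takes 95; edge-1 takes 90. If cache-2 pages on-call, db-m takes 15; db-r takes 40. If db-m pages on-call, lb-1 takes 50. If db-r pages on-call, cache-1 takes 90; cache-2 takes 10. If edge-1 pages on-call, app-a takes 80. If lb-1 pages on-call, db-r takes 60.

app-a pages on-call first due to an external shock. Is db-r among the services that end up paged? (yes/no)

yes

Round 1 — app-a pages on-call (initial).
  app-b: +10 → 10 < 60
  cache-1: +85 → 85 ≥ 30
  edge-1: +75 → 75 < 90
Round 2 — cache-1 pages on-call.
  db-r: +95 → 95 ≥ 50
  edge-1: +90 → 165 ≥ 90
Round 3 — db-r, edge-1 page on-call.
  cache-2: +10 → 10 < 30
No further pages.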